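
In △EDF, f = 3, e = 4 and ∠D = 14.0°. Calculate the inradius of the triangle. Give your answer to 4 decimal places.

By the law of cosines, d² = f² + e² − 2·f·e·cos D = 1.7129, so d ≈ 1.3088.
Area = ½·f·e·sin D ≈ 1.4515.
Semiperimeter s = (4+1.3088+3)/2 = 4.1544.
Inradius = area/s = 1.4515/4.1544 ≈ 0.3494.

r ≈ 0.3494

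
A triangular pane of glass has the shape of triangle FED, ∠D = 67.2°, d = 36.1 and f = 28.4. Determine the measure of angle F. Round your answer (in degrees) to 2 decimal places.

Law of sines: sin F = f·sin D/d ≈ 0.72523.
Since d ≥ f, only the acute value applies: ∠F ≈ 46.49°.
Then ∠E = 180° − ∠D − ∠F ≈ 66.31°.

46.49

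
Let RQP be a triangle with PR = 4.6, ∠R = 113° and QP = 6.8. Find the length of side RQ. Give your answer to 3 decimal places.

3.523

Law of sines: sin Q = PR·sin R/QP ≈ 0.62269.
Since QP ≥ PR, only the acute value applies: ∠Q ≈ 38.51°.
Then ∠P = 180° − ∠R − ∠Q ≈ 28.49°.
Law of sines gives RQ = QP·sin P/sin R ≈ 3.5234.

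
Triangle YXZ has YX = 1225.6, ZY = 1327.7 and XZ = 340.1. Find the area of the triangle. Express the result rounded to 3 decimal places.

Semiperimeter s = (340.1 + 1327.7 + 1225.6)/2 = 1446.7.
Heron's formula: area = √(1446.7·1106.6·119·221.1) ≈ 2.0524e+05.

area ≈ 205235.473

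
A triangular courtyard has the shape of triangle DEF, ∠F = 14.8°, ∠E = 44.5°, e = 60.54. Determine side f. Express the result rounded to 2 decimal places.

22.06

The third angle is ∠D = 180° − ∠E − ∠F = 120.70°.
Law of sines: f = e·sin F/sin E ≈ 22.064.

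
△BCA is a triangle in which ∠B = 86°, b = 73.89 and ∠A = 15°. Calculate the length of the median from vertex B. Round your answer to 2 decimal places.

38.24

The third angle is ∠C = 180° − ∠A − ∠B = 79.00°.
Law of sines: c = b·sin C/sin B ≈ 72.71.
Law of sines: a = b·sin A/sin B ≈ 19.171.
Median from B: ½√(2·c² + 2·a² − b²) ≈ 38.238.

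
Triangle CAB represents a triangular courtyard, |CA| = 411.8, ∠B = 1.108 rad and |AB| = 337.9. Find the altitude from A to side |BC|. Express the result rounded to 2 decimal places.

Law of sines: sin C = |AB|·sin B/|CA| ≈ 0.73423.
Since |CA| ≥ |AB|, only the acute value applies: ∠C ≈ 0.825 rad.
Then ∠A = π − ∠B − ∠C ≈ 1.209 rad.
Law of sines gives |BC| = |CA|·sin A/sin B ≈ 430.43.
Area = ½·|CA|·|AB|·sin A ≈ 65071.
The altitude from A has length 2·area/|BC| ≈ 302.36.

h_A ≈ 302.36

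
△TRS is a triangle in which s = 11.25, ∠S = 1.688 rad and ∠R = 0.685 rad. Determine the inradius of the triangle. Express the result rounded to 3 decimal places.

The third angle is ∠T = π − ∠R − ∠S = 0.769 rad.
Law of sines: t = s·sin T/sin S ≈ 7.8742.
Law of sines: r = s·sin R/sin S ≈ 7.1667.
Area = ½·s·t·sin R ≈ 28.022.
Semiperimeter p = (7.8742+7.1667+11.25)/2 = 13.145.
Inradius = area/p = 28.022/13.145 ≈ 2.1317.

2.132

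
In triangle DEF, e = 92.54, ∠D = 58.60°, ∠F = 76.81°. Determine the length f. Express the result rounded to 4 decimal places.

The third angle is ∠E = 180° − ∠F − ∠D = 44.59°.
Law of sines: f = e·sin F/sin E ≈ 128.34.

128.3404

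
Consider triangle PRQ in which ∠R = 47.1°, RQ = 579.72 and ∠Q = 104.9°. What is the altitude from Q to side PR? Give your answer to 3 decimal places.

The third angle is ∠P = 180° − ∠R − ∠Q = 28.00°.
Law of sines: QP = RQ·sin R/sin P ≈ 904.57.
Law of sines: PR = RQ·sin Q/sin P ≈ 1193.3.
Area = ½·RQ·QP·sin Q ≈ 2.5338e+05.
The altitude from Q has length 2·area/PR ≈ 424.67.

h_Q ≈ 424.670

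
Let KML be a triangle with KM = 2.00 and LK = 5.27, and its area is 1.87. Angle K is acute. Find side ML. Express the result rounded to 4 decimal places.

3.4734

From area = ½·LK·KM·sin K, we get sin K = 2·area/(LK·KM) ≈ 0.35484.
Taking the acute solution, ∠K ≈ 20.78°.
Law of cosines then gives ML ≈ 3.4734.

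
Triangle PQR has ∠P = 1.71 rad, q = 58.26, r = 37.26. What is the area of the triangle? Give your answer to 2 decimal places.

1074.88

Area = ½·q·r·sin P ≈ 1074.9.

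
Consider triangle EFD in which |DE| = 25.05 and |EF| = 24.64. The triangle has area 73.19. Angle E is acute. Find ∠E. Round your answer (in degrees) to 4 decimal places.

From area = ½·|DE|·|EF|·sin E, we get sin E = 2·area/(|DE|·|EF|) ≈ 0.23716.
Taking the acute solution, ∠E ≈ 13.72°.

13.7187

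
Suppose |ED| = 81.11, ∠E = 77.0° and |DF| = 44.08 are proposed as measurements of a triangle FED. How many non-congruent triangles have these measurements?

|ED|·sin E = 81.11·sin(77.0°) ≈ 79.03.
Since |DF| = 44.08 < 79.03 = |ED| sin E, no triangle exists.

0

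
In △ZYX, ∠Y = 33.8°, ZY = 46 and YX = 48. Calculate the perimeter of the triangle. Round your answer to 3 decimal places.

121.393

By the law of cosines, XZ² = ZY² + YX² − 2·ZY·YX·cos Y = 750.37, so XZ ≈ 27.393.
Semiperimeter s = (48+27.393+46)/2 = 60.696.
Perimeter = 48 + 27.393 + 46 = 121.39.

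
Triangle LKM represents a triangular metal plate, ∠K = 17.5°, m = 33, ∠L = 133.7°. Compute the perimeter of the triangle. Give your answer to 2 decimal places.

perimeter ≈ 103.12

The third angle is ∠M = 180° − ∠L − ∠K = 28.80°.
Law of sines: l = m·sin L/sin M ≈ 49.523.
Law of sines: k = m·sin K/sin M ≈ 20.598.
Semiperimeter s = (49.523+20.598+33)/2 = 51.561.
Perimeter = 49.523 + 20.598 + 33 = 103.12.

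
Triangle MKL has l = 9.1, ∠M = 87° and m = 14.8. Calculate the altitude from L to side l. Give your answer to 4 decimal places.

Law of sines: sin L = l·sin M/m ≈ 0.61402.
Since m ≥ l, only the acute value applies: ∠L ≈ 37.88°.
Then ∠K = 180° − ∠M − ∠L ≈ 55.12°.
Law of sines gives k = m·sin K/sin M ≈ 12.158.
Area = ½·m·l·sin K ≈ 55.242.
The altitude from L has length 2·area/l ≈ 12.141.

h_L ≈ 12.1411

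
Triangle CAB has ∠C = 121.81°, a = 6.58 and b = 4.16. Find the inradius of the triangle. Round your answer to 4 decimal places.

By the law of cosines, c² = a² + b² − 2·a·b·cos C = 89.459, so c ≈ 9.4583.
Area = ½·a·b·sin C ≈ 11.631.
Semiperimeter s = (9.4583+6.58+4.16)/2 = 10.099.
Inradius = area/s = 11.631/10.099 ≈ 1.1517.

r ≈ 1.1517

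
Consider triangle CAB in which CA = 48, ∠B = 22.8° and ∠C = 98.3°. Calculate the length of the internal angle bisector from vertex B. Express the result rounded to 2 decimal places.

t_B ≈ 111.48

The third angle is ∠A = 180° − ∠B − ∠C = 58.90°.
Law of sines: AB = CA·sin C/sin B ≈ 122.57.
Law of sines: BC = CA·sin A/sin B ≈ 106.06.
The bisector from B has length 2·AB·BC·cos(∠B/2)/(AB+BC) ≈ 111.48.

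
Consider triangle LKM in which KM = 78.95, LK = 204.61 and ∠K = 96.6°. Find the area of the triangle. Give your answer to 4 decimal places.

Area = ½·LK·KM·sin K ≈ 8023.5.

8023.4517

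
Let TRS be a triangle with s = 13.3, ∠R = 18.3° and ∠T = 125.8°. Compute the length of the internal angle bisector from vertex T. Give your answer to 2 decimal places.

The third angle is ∠S = 180° − ∠T − ∠R = 35.90°.
Law of sines: t = s·sin T/sin S ≈ 18.396.
Law of sines: r = s·sin R/sin S ≈ 7.1219.
The bisector from T has length 2·r·s·cos(∠T/2)/(r+s) ≈ 4.2258.

t_T ≈ 4.23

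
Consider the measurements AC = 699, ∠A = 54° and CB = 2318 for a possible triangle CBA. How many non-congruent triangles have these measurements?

1

AC·sin A = 699·sin(54°) ≈ 565.5.
Since CB ≥ AC, exactly one triangle exists.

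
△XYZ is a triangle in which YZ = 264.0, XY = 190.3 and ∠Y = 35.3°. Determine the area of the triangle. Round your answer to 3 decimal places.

Area = ½·XY·YZ·sin Y ≈ 14516.

area ≈ 14515.552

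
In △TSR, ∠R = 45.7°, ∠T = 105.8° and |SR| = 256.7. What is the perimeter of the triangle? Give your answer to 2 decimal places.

perimeter ≈ 574.93

The third angle is ∠S = 180° − ∠R − ∠T = 28.50°.
Law of sines: |RT| = |SR|·sin S/sin T ≈ 127.3.
Law of sines: |TS| = |SR|·sin R/sin T ≈ 190.93.
Semiperimeter s = (256.7+127.3+190.93)/2 = 287.46.
Perimeter = 256.7 + 127.3 + 190.93 = 574.93.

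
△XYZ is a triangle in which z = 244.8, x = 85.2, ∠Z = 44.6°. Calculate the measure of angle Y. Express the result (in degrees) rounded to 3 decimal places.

Law of sines: sin X = x·sin Z/z ≈ 0.24438.
Since z ≥ x, only the acute value applies: ∠X ≈ 14.15°.
Then ∠Y = 180° − ∠Z − ∠X ≈ 121.25°.

∠Y ≈ 121.255°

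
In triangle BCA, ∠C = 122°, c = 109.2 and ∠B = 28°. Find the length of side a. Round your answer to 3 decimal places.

64.383

The third angle is ∠A = 180° − ∠B − ∠C = 30.00°.
Law of sines: a = c·sin A/sin C ≈ 64.383.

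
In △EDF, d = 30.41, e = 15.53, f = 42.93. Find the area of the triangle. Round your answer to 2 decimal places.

164.65

Semiperimeter s = (15.53 + 30.41 + 42.93)/2 = 44.435.
Heron's formula: area = √(44.435·28.905·14.025·1.505) ≈ 164.65.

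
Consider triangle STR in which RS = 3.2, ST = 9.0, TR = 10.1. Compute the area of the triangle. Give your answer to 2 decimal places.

Semiperimeter s = (10.1 + 3.2 + 9)/2 = 11.15.
Heron's formula: area = √(11.15·1.05·7.95·2.15) ≈ 14.146.

area ≈ 14.15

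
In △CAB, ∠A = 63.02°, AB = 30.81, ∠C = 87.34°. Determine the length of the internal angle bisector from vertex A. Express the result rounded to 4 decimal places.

t_A ≈ 17.3962

The third angle is ∠B = 180° − ∠C − ∠A = 29.64°.
Law of sines: BC = AB·sin A/sin C ≈ 27.486.
Law of sines: CA = AB·sin B/sin C ≈ 15.253.
The bisector from A has length 2·CA·AB·cos(∠A/2)/(CA+AB) ≈ 17.396.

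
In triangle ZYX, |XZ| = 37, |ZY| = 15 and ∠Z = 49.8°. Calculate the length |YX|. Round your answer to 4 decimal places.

By the law of cosines, |YX|² = |XZ|² + |ZY|² − 2·|XZ|·|ZY|·cos Z = 877.54, so |YX| ≈ 29.623.

29.6233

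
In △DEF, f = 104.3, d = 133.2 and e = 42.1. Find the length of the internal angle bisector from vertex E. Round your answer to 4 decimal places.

t_E ≈ 116.0009

By the law of cosines, cos E = (f² + d² − e²) / (2·f·d) ≈ 0.96627, so ∠E ≈ 14.92°.
The bisector from E has length 2·f·d·cos(∠E/2)/(f+d) ≈ 116.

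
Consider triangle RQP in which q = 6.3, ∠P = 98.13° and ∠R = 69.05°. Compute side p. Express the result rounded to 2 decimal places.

The third angle is ∠Q = 180° − ∠P − ∠R = 12.82°.
Law of sines: p = q·sin P/sin Q ≈ 28.107.

28.11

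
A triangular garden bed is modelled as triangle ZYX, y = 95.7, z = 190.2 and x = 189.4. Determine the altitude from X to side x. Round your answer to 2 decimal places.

Semiperimeter s = (190.2 + 95.7 + 189.4)/2 = 237.65.
Heron's formula: area = √(237.65·47.45·141.95·48.25) ≈ 8788.3.
The altitude from X has length 2·area/x ≈ 92.801.

h_X ≈ 92.80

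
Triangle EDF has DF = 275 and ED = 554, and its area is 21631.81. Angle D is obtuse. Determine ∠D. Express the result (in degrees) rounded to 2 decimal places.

From area = ½·ED·DF·sin D, we get sin D = 2·area/(ED·DF) ≈ 0.28398.
Taking the obtuse solution, ∠D ≈ 163.50°.

163.50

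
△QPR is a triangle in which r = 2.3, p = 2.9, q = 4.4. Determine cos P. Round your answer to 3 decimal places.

By the law of cosines, cos P = (r² + q² − p²) / (2·r·q) ≈ 0.80237, so ∠P ≈ 36.64°.

0.802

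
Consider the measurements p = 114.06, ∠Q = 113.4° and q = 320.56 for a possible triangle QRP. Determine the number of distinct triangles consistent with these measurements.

1

p·sin Q = 114.06·sin(113.4°) ≈ 104.7.
Since ∠Q is not acute, a triangle exists only if q > p; here q > p, so there is exactly one triangle.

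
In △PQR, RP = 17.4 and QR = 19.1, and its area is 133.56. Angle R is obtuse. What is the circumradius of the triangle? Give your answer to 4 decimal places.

20.2824

From area = ½·QR·RP·sin R, we get sin R = 2·area/(QR·RP) ≈ 0.80376.
Taking the obtuse solution, ∠R ≈ 126.51°.
Law of cosines then gives PQ ≈ 32.604.
Circumradius = PQ/(2 sin R) ≈ 20.282.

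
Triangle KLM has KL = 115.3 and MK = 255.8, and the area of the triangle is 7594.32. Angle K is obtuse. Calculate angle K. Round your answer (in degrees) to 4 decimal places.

From area = ½·MK·KL·sin K, we get sin K = 2·area/(MK·KL) ≈ 0.51498.
Taking the obtuse solution, ∠K ≈ 149.00°.

∠K ≈ 149.0040°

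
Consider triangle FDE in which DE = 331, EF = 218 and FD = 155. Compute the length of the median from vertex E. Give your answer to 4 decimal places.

m_E ≈ 269.3255

Median from E: ½√(2·DE² + 2·EF² − FD²) ≈ 269.33.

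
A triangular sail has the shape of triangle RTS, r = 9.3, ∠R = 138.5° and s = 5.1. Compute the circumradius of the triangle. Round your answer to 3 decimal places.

7.018

Law of sines: sin S = s·sin R/r ≈ 0.36337.
Since r ≥ s, only the acute value applies: ∠S ≈ 21.31°.
Then ∠T = 180° − ∠R − ∠S ≈ 20.19°.
Law of sines gives t = r·sin T/sin R ≈ 4.8446.
Circumradius = r/(2 sin R) ≈ 7.0176.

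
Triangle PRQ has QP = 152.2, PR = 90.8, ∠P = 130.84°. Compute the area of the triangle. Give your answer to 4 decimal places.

Area = ½·QP·PR·sin P ≈ 5227.6.

5227.5916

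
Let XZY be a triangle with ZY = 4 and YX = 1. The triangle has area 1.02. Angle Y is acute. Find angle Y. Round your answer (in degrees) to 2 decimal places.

30.66

From area = ½·ZY·YX·sin Y, we get sin Y = 2·area/(ZY·YX) ≈ 0.51000.
Taking the acute solution, ∠Y ≈ 30.66°.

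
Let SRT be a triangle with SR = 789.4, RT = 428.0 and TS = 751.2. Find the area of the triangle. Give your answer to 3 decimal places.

Semiperimeter s = (428 + 751.2 + 789.4)/2 = 984.3.
Heron's formula: area = √(984.3·556.3·233.1·194.9) ≈ 1.5772e+05.

157723.109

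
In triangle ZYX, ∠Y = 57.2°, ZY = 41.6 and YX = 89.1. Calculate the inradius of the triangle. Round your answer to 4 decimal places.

15.1324

By the law of cosines, XZ² = ZY² + YX² − 2·ZY·YX·cos Y = 5653.6, so XZ ≈ 75.191.
Area = ½·ZY·YX·sin Y ≈ 1557.8.
Semiperimeter s = (89.1+75.191+41.6)/2 = 102.95.
Inradius = area/s = 1557.8/102.95 ≈ 15.132.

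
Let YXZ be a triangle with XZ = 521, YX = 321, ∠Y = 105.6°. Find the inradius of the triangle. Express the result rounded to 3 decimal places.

Law of sines: sin Z = YX·sin Y/XZ ≈ 0.59343.
Since XZ ≥ YX, only the acute value applies: ∠Z ≈ 36.40°.
Then ∠X = 180° − ∠Y − ∠Z ≈ 38.00°.
Law of sines gives ZY = XZ·sin X/sin Y ≈ 333.02.
Area = ½·XZ·YX·sin X ≈ 51481.
Semiperimeter s = (521+333.02+321)/2 = 587.51.
Inradius = area/s = 51481/587.51 ≈ 87.626.

87.626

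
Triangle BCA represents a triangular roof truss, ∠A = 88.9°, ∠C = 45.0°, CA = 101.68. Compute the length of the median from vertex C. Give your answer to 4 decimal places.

112.3975

The third angle is ∠B = 180° − ∠C − ∠A = 46.10°.
Law of sines: AB = CA·sin C/sin B ≈ 99.783.
Law of sines: BC = CA·sin A/sin B ≈ 141.09.
Median from C: ½√(2·BC² + 2·CA² − AB²) ≈ 112.4.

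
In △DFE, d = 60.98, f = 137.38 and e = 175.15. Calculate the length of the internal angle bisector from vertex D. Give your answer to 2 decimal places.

By the law of cosines, cos D = (f² + e² − d²) / (2·f·e) ≈ 0.95237, so ∠D ≈ 17.75°.
The bisector from D has length 2·f·e·cos(∠D/2)/(f+e) ≈ 152.14.

t_D ≈ 152.14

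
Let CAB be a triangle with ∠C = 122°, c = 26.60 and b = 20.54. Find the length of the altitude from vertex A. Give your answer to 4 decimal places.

h_A ≈ 17.4189

Law of sines: sin B = b·sin C/c ≈ 0.65485.
Since c ≥ b, only the acute value applies: ∠B ≈ 40.91°.
Then ∠A = 180° − ∠C − ∠B ≈ 17.09°.
Law of sines gives a = c·sin A/sin C ≈ 9.2187.
Area = ½·c·b·sin A ≈ 80.29.
The altitude from A has length 2·area/a ≈ 17.419.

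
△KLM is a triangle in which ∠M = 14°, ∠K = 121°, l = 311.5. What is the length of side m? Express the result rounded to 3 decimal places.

106.573

The third angle is ∠L = 180° − ∠M − ∠K = 45.00°.
Law of sines: m = l·sin M/sin L ≈ 106.57.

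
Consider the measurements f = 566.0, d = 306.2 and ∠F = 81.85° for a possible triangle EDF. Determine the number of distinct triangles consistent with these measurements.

1

d·sin F = 306.2·sin(81.85°) ≈ 303.1.
Since f ≥ d, exactly one triangle exists.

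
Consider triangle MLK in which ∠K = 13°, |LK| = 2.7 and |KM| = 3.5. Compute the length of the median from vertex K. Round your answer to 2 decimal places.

3.08

By the law of cosines, |ML|² = |LK|² + |KM|² − 2·|LK|·|KM|·cos K = 1.1244, so |ML| ≈ 1.0604.
Median from K: ½√(2·|LK|² + 2·|KM|² − |ML|²) ≈ 3.0804.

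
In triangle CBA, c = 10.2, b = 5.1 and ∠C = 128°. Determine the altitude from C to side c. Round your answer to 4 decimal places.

Law of sines: sin B = b·sin C/c ≈ 0.39401.
Since c ≥ b, only the acute value applies: ∠B ≈ 23.20°.
Then ∠A = 180° − ∠C − ∠B ≈ 28.80°.
Law of sines gives a = c·sin A/sin C ≈ 6.235.
Area = ½·c·b·sin A ≈ 12.529.
The altitude from C has length 2·area/c ≈ 2.4566.

2.4566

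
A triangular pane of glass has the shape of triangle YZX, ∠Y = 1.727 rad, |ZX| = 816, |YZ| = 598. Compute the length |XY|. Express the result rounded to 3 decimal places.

Law of sines: sin X = |YZ|·sin Y/|ZX| ≈ 0.72392.
Since |ZX| ≥ |YZ|, only the acute value applies: ∠X ≈ 0.809 rad.
Then ∠Z = π − ∠Y − ∠X ≈ 0.605 rad.
Law of sines gives |XY| = |ZX|·sin Z/sin Y ≈ 469.91.

469.914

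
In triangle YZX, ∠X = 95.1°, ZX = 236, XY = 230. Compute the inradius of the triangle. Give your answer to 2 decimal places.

By the law of cosines, YZ² = ZX² + XY² − 2·ZX·XY·cos X = 1.1825e+05, so YZ ≈ 343.87.
Area = ½·ZX·XY·sin X ≈ 27033.
Semiperimeter s = (236+230+343.87)/2 = 404.93.
Inradius = area/s = 27033/404.93 ≈ 66.758.

66.76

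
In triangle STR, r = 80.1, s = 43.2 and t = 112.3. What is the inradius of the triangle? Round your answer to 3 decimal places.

Semiperimeter p = (43.2 + 112.3 + 80.1)/2 = 117.8.
Heron's formula: area = √(117.8·74.6·5.5·37.7) ≈ 1349.9.
Inradius = area/p = 1349.9/117.8 ≈ 11.459.

11.459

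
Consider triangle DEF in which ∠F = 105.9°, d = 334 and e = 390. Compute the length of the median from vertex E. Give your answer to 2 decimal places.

430.43

By the law of cosines, f² = d² + e² − 2·d·e·cos F = 3.3503e+05, so f ≈ 578.82.
Median from E: ½√(2·f² + 2·d² − e²) ≈ 430.43.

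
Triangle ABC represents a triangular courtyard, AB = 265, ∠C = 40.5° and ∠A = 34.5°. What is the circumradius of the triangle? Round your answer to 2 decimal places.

R ≈ 204.02

The third angle is ∠B = 180° − ∠C − ∠A = 105.00°.
Law of sines: BC = AB·sin A/sin C ≈ 231.12.
Law of sines: CA = AB·sin B/sin C ≈ 394.14.
Circumradius = AB/(2 sin C) ≈ 204.02.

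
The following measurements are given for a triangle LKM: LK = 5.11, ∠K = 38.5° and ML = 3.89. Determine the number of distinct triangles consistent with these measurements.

2

LK·sin K = 5.11·sin(38.5°) ≈ 3.181.
Since LK sin K < ML < LK (3.181 < 3.89 < 5.11), two triangles exist.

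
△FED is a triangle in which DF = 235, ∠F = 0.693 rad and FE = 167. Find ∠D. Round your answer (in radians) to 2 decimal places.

By the law of cosines, ED² = DF² + FE² − 2·DF·FE·cos F = 22729, so ED ≈ 150.76.
Law of cosines again: cos D = (ED² + DF² − FE²)/(2·ED·DF) ≈ 0.70656, so ∠D ≈ 0.786 rad.

∠D ≈ 0.79 rad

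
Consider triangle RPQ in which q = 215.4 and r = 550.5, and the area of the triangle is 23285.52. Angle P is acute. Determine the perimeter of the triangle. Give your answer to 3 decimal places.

1128.320

From area = ½·q·r·sin P, we get sin P = 2·area/(q·r) ≈ 0.39275.
Taking the acute solution, ∠P ≈ 23.13°.
Law of cosines then gives p ≈ 362.42.
Perimeter = 550.5 + 362.42 + 215.4 = 1128.3.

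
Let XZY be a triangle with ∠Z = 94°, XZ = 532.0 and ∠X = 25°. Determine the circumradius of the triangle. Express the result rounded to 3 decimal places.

304.132

The third angle is ∠Y = 180° − ∠X − ∠Z = 61.00°.
Law of sines: ZY = XZ·sin X/sin Y ≈ 257.06.
Law of sines: YX = XZ·sin Z/sin Y ≈ 606.78.
Circumradius = XZ/(2 sin Y) ≈ 304.13.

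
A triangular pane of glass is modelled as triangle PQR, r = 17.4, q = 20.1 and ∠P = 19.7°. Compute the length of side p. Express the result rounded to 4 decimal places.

By the law of cosines, p² = q² + r² − 2·q·r·cos P = 48.23, so p ≈ 6.9448.

6.9448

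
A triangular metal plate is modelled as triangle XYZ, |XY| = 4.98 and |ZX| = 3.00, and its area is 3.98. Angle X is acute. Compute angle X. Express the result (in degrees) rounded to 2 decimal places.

From area = ½·|ZX|·|XY|·sin X, we get sin X = 2·area/(|ZX|·|XY|) ≈ 0.53280.
Taking the acute solution, ∠X ≈ 32.19°.

32.19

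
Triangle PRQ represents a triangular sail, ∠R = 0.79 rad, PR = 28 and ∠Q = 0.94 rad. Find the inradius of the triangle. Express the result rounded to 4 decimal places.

The third angle is ∠P = π − ∠R − ∠Q = 1.412 rad.
Law of sines: RQ = PR·sin P/sin Q ≈ 34.234.
Law of sines: QP = PR·sin R/sin Q ≈ 24.63.
Area = ½·PR·RQ·sin R ≈ 340.45.
Semiperimeter s = (34.234+24.63+28)/2 = 43.432.
Inradius = area/s = 340.45/43.432 ≈ 7.8388.

7.8388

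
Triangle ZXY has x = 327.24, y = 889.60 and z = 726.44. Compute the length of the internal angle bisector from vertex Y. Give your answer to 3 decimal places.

By the law of cosines, cos Y = (z² + x² − y²) / (2·z·x) ≈ -0.32935, so ∠Y ≈ 109.23°.
The bisector from Y has length 2·z·x·cos(∠Y/2)/(z+x) ≈ 261.29.

t_Y ≈ 261.288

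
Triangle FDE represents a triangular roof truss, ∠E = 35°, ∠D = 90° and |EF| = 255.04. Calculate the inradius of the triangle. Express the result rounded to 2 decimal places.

r ≈ 50.08

The third angle is ∠F = 180° − ∠D − ∠E = 55.00°.
Law of sines: |DE| = |EF|·sin F/sin D ≈ 208.92.
Law of sines: |FD| = |EF|·sin E/sin D ≈ 146.28.
Area = ½·|EF|·|DE|·sin E ≈ 15281.
Semiperimeter s = (208.92+255.04+146.28)/2 = 305.12.
Inradius = area/s = 15281/305.12 ≈ 50.081.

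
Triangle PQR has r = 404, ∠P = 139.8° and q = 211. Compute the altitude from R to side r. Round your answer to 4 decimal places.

h_R ≈ 136.1916

By the law of cosines, p² = q² + r² − 2·q·r·cos P = 3.3796e+05, so p ≈ 581.34.
Area = ½·q·r·sin P ≈ 27511.
The altitude from R has length 2·area/r ≈ 136.19.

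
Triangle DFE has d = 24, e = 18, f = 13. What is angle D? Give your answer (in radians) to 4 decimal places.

By the law of cosines, cos D = (f² + e² − d²) / (2·f·e) ≈ -0.17735, so ∠D ≈ 1.7491 rad.

∠D ≈ 1.7491 rad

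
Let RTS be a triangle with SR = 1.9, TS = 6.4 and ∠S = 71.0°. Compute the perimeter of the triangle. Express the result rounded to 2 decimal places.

perimeter ≈ 14.35

By the law of cosines, RT² = TS² + SR² − 2·TS·SR·cos S = 36.652, so RT ≈ 6.0541.
Semiperimeter s = (6.4+1.9+6.0541)/2 = 7.1771.
Perimeter = 6.4 + 1.9 + 6.0541 = 14.354.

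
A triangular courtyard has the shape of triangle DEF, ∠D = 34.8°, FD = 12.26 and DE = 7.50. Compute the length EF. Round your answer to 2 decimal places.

By the law of cosines, EF² = FD² + DE² − 2·FD·DE·cos D = 55.548, so EF ≈ 7.4531.

7.45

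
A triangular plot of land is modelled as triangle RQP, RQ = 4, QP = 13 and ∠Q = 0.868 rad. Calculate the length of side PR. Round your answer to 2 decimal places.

By the law of cosines, PR² = RQ² + QP² − 2·RQ·QP·cos Q = 117.78, so PR ≈ 10.853.

10.85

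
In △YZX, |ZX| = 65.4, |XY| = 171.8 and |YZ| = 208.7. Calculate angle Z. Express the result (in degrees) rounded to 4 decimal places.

By the law of cosines, cos Z = (|YZ|² + |ZX|² − |XY|²) / (2·|YZ|·|ZX|) ≈ 0.67102, so ∠Z ≈ 47.85°.

47.8538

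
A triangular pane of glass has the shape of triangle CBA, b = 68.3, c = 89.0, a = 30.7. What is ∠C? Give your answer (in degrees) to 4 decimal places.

By the law of cosines, cos C = (b² + a² − c²) / (2·b·a) ≈ -0.55170, so ∠C ≈ 123.48°.

∠C ≈ 123.4837°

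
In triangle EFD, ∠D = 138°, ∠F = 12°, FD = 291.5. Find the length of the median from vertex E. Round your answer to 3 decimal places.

The third angle is ∠E = 180° − ∠F − ∠D = 30.00°.
Law of sines: DE = FD·sin F/sin E ≈ 121.21.
Law of sines: EF = FD·sin D/sin E ≈ 390.1.
Median from E: ½√(2·DE² + 2·EF² − FD²) ≈ 249.39.

m_E ≈ 249.386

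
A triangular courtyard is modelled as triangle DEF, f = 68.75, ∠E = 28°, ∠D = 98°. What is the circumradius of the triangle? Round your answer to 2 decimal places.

42.49

The third angle is ∠F = 180° − ∠D − ∠E = 54.00°.
Law of sines: d = f·sin D/sin F ≈ 84.153.
Law of sines: e = f·sin E/sin F ≈ 39.896.
Circumradius = f/(2 sin F) ≈ 42.49.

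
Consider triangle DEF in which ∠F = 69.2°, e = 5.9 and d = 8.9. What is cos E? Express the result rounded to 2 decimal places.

0.78

By the law of cosines, f² = d² + e² − 2·d·e·cos F = 76.727, so f ≈ 8.7594.
Law of cosines again: cos E = (f² + d² − e²)/(2·f·d) ≈ 0.77687, so ∠E ≈ 39.03°.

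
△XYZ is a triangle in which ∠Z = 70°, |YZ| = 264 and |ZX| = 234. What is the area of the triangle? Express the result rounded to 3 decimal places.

Area = ½·|YZ|·|ZX|·sin Z ≈ 29025.

area ≈ 29025.226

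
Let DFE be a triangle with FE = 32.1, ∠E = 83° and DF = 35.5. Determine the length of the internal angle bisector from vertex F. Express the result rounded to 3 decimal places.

Law of sines: sin D = FE·sin E/DF ≈ 0.89749.
Since DF ≥ FE, only the acute value applies: ∠D ≈ 63.83°.
Then ∠F = 180° − ∠E − ∠D ≈ 33.17°.
Law of sines gives ED = DF·sin F/sin E ≈ 19.569.
The bisector from F has length 2·DF·FE·cos(∠F/2)/(DF+FE) ≈ 32.312.

t_F ≈ 32.312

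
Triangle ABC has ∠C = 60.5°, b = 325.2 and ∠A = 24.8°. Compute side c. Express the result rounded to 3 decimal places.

The third angle is ∠B = 180° − ∠C − ∠A = 94.70°.
Law of sines: c = b·sin C/sin B ≈ 283.99.

283.995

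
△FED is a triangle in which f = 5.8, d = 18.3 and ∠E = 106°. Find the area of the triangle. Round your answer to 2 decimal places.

51.01

Area = ½·d·f·sin E ≈ 51.014.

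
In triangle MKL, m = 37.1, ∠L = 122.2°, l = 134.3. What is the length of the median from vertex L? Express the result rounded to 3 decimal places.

m_L ≈ 48.150

Law of sines: sin M = m·sin L/l ≈ 0.23376.
Since l ≥ m, only the acute value applies: ∠M ≈ 13.52°.
Then ∠K = 180° − ∠L − ∠M ≈ 44.28°.
Law of sines gives k = l·sin K/sin L ≈ 110.81.
Median from L: ½√(2·m² + 2·k² − l²) ≈ 48.15.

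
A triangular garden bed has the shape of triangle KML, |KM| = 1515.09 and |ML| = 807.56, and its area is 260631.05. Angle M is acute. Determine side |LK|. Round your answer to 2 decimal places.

From area = ½·|KM|·|ML|·sin M, we get sin M = 2·area/(|KM|·|ML|) ≈ 0.42603.
Taking the acute solution, ∠M ≈ 25.22°.
Law of cosines then gives |LK| ≈ 856.61.

856.61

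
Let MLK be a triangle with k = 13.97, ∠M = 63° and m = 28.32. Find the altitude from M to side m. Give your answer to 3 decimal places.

h_M ≈ 13.968

Law of sines: sin K = k·sin M/m ≈ 0.43953.
Since m ≥ k, only the acute value applies: ∠K ≈ 26.07°.
Then ∠L = 180° − ∠M − ∠K ≈ 90.93°.
Law of sines gives l = m·sin L/sin M ≈ 31.78.
Area = ½·m·k·sin L ≈ 197.79.
The altitude from M has length 2·area/m ≈ 13.968.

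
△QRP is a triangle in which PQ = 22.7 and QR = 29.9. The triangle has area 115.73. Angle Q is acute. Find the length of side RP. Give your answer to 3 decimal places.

From area = ½·PQ·QR·sin Q, we get sin Q = 2·area/(PQ·QR) ≈ 0.34102.
Taking the acute solution, ∠Q ≈ 0.348 rad.
Law of cosines then gives RP ≈ 11.542.

11.542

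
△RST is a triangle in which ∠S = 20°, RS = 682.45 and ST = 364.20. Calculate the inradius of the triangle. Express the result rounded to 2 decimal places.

r ≈ 60.33

By the law of cosines, TR² = RS² + ST² − 2·RS·ST·cos S = 1.3126e+05, so TR ≈ 362.3.
Area = ½·RS·ST·sin S ≈ 42504.
Semiperimeter s = (364.2+362.3+682.45)/2 = 704.48.
Inradius = area/s = 42504/704.48 ≈ 60.335.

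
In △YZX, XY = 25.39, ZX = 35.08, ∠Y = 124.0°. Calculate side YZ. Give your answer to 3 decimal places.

Law of sines: sin Z = XY·sin Y/ZX ≈ 0.60004.
Since ZX ≥ XY, only the acute value applies: ∠Z ≈ 36.87°.
Then ∠X = 180° − ∠Y − ∠Z ≈ 19.13°.
Law of sines gives YZ = ZX·sin X/sin Y ≈ 13.865.

13.865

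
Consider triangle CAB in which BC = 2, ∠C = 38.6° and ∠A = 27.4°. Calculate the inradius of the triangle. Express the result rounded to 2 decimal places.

r ≈ 0.57

The third angle is ∠B = 180° − ∠C − ∠A = 114.00°.
Law of sines: AB = BC·sin C/sin A ≈ 2.7113.
Law of sines: CA = BC·sin B/sin A ≈ 3.9702.
Area = ½·BC·AB·sin B ≈ 2.4769.
Semiperimeter s = (2.7113+2+3.9702)/2 = 4.3408.
Inradius = area/s = 2.4769/4.3408 ≈ 0.57062.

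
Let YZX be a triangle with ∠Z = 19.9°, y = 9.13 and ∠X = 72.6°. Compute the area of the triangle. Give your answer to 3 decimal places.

area ≈ 13.550

The third angle is ∠Y = 180° − ∠Z − ∠X = 87.50°.
Law of sines: z = y·sin Z/sin Y ≈ 3.1106.
Law of sines: x = y·sin X/sin Y ≈ 8.7205.
Area = ½·y·z·sin X ≈ 13.55.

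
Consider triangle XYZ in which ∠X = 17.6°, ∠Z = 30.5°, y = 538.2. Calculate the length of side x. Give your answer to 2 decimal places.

The third angle is ∠Y = 180° − ∠Z − ∠X = 131.90°.
Law of sines: x = y·sin X/sin Y ≈ 218.64.

218.64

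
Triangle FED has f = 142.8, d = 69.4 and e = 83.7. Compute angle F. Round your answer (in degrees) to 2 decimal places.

137.53

By the law of cosines, cos F = (e² + d² − f²) / (2·e·d) ≈ -0.73766, so ∠F ≈ 137.53°.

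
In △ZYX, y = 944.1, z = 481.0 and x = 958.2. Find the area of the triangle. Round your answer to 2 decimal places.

Semiperimeter s = (481 + 944.1 + 958.2)/2 = 1191.7.
Heron's formula: area = √(1191.7·710.65·247.55·233.45) ≈ 2.2122e+05.

221223.19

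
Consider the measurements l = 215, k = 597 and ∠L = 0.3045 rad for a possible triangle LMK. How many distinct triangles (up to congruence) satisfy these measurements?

2

k·sin L = 597·sin(0.3045 rad) ≈ 179.
Since k sin L < l < k (179 < 215 < 597), two triangles exist.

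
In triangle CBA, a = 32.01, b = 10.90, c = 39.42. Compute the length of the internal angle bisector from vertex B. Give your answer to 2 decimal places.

By the law of cosines, cos B = (a² + c² − b²) / (2·a·c) ≈ 0.97468, so ∠B ≈ 12.92°.
The bisector from B has length 2·a·c·cos(∠B/2)/(a+c) ≈ 35.106.

35.11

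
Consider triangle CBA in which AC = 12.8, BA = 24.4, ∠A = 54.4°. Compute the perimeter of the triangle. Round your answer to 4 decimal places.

perimeter ≈ 57.0893

By the law of cosines, CB² = BA² + AC² − 2·BA·AC·cos A = 395.58, so CB ≈ 19.889.
Semiperimeter s = (24.4+12.8+19.889)/2 = 28.545.
Perimeter = 24.4 + 12.8 + 19.889 = 57.089.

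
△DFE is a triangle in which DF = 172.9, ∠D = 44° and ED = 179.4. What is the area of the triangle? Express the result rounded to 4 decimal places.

Area = ½·ED·DF·sin D ≈ 10774.

10773.5470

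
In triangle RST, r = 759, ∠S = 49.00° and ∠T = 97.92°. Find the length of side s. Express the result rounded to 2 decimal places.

1049.50

The third angle is ∠R = 180° − ∠S − ∠T = 33.08°.
Law of sines: s = r·sin S/sin R ≈ 1049.5.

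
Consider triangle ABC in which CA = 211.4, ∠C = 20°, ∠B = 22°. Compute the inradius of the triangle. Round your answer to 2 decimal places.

The third angle is ∠A = 180° − ∠B − ∠C = 138.00°.
Law of sines: BC = CA·sin A/sin B ≈ 377.61.
Law of sines: AB = CA·sin C/sin B ≈ 193.01.
Area = ½·CA·BC·sin C ≈ 13651.
Semiperimeter s = (377.61+211.4+193.01)/2 = 391.01.
Inradius = area/s = 13651/391.01 ≈ 34.912.

34.91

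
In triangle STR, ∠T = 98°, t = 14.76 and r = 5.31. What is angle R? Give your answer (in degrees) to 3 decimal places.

Law of sines: sin R = r·sin T/t ≈ 0.35625.
Since t ≥ r, only the acute value applies: ∠R ≈ 20.87°.
Then ∠S = 180° − ∠T − ∠R ≈ 61.13°.

20.870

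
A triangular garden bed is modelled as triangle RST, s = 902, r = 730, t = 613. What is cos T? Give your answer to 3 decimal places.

By the law of cosines, cos T = (r² + s² − t²) / (2·r·s) ≈ 0.73713, so ∠T ≈ 42.51°.

cos T ≈ 0.737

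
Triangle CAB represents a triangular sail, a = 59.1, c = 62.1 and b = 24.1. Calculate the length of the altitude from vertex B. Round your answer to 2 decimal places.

Semiperimeter s = (62.1 + 59.1 + 24.1)/2 = 72.65.
Heron's formula: area = √(72.65·10.55·13.55·48.55) ≈ 710.08.
The altitude from B has length 2·area/b ≈ 58.928.

58.93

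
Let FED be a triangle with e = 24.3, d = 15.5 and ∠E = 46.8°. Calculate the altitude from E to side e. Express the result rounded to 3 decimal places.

Law of sines: sin D = d·sin E/e ≈ 0.46498.
Since e ≥ d, only the acute value applies: ∠D ≈ 27.71°.
Then ∠F = 180° − ∠E − ∠D ≈ 105.49°.
Law of sines gives f = e·sin F/sin E ≈ 32.124.
Area = ½·e·d·sin F ≈ 181.48.
The altitude from E has length 2·area/e ≈ 14.937.

h_E ≈ 14.937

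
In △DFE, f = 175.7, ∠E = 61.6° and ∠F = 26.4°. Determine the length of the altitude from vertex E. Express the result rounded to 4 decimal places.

h_E ≈ 175.5930

The third angle is ∠D = 180° − ∠F − ∠E = 92.00°.
Law of sines: d = f·sin D/sin F ≈ 394.91.
Law of sines: e = f·sin E/sin F ≈ 347.6.
Area = ½·f·d·sin E ≈ 30518.
The altitude from E has length 2·area/e ≈ 175.59.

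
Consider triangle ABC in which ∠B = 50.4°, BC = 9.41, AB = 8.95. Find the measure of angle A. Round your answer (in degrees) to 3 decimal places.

∠A ≈ 67.848°

By the law of cosines, CA² = AB² + BC² − 2·AB·BC·cos B = 61.284, so CA ≈ 7.8284.
Law of cosines again: cos A = (CA² + AB² − BC²)/(2·CA·AB) ≈ 0.37707, so ∠A ≈ 67.85°.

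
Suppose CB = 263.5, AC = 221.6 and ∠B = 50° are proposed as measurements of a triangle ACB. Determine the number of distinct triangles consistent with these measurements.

2

CB·sin B = 263.5·sin(50°) ≈ 201.9.
Since CB sin B < AC < CB (201.9 < 221.6 < 263.5), two triangles exist.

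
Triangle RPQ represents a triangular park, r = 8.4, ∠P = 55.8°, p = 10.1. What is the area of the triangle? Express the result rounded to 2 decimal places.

Law of sines: sin R = r·sin P/p ≈ 0.68787.
Since p ≥ r, only the acute value applies: ∠R ≈ 43.46°.
Then ∠Q = 180° − ∠P − ∠R ≈ 80.74°.
Law of sines gives q = p·sin Q/sin P ≈ 12.052.
Area = ½·p·r·sin Q ≈ 41.867.

area ≈ 41.87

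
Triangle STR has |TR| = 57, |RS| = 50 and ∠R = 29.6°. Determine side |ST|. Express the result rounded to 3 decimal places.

By the law of cosines, |ST|² = |TR|² + |RS|² − 2·|TR|·|RS|·cos R = 792.88, so |ST| ≈ 28.158.

28.158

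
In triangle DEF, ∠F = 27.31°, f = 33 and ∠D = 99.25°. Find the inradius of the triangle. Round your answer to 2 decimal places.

The third angle is ∠E = 180° − ∠F − ∠D = 53.44°.
Law of sines: d = f·sin D/sin F ≈ 70.991.
Law of sines: e = f·sin E/sin F ≈ 57.773.
Area = ½·f·d·sin E ≈ 940.87.
Semiperimeter s = (70.991+57.773+33)/2 = 80.882.
Inradius = area/s = 940.87/80.882 ≈ 11.633.

11.63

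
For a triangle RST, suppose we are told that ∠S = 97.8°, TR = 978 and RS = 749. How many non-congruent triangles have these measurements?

1

RS·sin S = 749·sin(97.8°) ≈ 742.1.
Since ∠S is not acute, a triangle exists only if TR > RS; here TR > RS, so there is exactly one triangle.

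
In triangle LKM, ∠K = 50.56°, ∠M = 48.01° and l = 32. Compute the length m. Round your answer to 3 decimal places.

24.053

The third angle is ∠L = 180° − ∠K − ∠M = 81.43°.
Law of sines: m = l·sin M/sin L ≈ 24.053.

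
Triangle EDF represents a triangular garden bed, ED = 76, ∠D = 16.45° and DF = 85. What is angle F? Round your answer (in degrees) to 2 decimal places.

60.63

By the law of cosines, FE² = ED² + DF² − 2·ED·DF·cos D = 609.85, so FE ≈ 24.695.
Law of cosines again: cos F = (DF² + FE² − ED²)/(2·DF·FE) ≈ 0.49042, so ∠F ≈ 60.63°.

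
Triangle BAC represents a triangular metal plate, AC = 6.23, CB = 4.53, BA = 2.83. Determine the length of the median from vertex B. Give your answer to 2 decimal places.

m_B ≈ 2.14

Median from B: ½√(2·CB² + 2·BA² − AC²) ≈ 2.1358.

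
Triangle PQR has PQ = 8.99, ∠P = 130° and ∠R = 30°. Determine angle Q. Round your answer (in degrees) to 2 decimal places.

∠Q ≈ 20.00°

The third angle is ∠Q = 180° − ∠R − ∠P = 20.00°.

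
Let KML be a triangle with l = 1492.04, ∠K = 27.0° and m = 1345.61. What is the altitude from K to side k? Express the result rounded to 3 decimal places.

h_K ≈ 1345.226

By the law of cosines, k² = m² + l² − 2·m·l·cos K = 4.591e+05, so k ≈ 677.57.
Area = ½·m·l·sin K ≈ 4.5574e+05.
The altitude from K has length 2·area/k ≈ 1345.2.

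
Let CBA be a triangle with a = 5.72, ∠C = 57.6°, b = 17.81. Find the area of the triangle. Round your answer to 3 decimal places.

43.007

Area = ½·b·a·sin C ≈ 43.007.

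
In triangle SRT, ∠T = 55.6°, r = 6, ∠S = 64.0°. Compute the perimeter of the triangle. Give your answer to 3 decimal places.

perimeter ≈ 17.896

The third angle is ∠R = 180° − ∠T − ∠S = 60.40°.
Law of sines: s = r·sin S/sin R ≈ 6.2022.
Law of sines: t = r·sin T/sin R ≈ 5.6937.
Semiperimeter p = (6.2022+6+5.6937)/2 = 8.948.
Perimeter = 6.2022 + 6 + 5.6937 = 17.896.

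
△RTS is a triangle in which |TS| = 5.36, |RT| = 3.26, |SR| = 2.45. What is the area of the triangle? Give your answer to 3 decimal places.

2.607

Semiperimeter s = (5.36 + 2.45 + 3.26)/2 = 5.535.
Heron's formula: area = √(5.535·0.175·3.085·2.275) ≈ 2.6073.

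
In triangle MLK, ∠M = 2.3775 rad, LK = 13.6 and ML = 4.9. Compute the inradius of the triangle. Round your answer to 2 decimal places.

Law of sines: sin K = ML·sin M/LK ≈ 0.24928.
Since LK ≥ ML, only the acute value applies: ∠K ≈ 0.2519 rad.
Then ∠L = π − ∠M − ∠K ≈ 0.5122 rad.
Law of sines gives KM = LK·sin L/sin M ≈ 9.6328.
Area = ½·LK·ML·sin L ≈ 16.329.
Semiperimeter s = (13.6+9.6328+4.9)/2 = 14.066.
Inradius = area/s = 16.329/14.066 ≈ 1.1608.

r ≈ 1.16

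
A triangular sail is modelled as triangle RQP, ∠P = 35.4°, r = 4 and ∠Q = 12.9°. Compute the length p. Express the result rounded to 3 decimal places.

3.103

The third angle is ∠R = 180° − ∠Q − ∠P = 131.70°.
Law of sines: p = r·sin P/sin R ≈ 3.1034.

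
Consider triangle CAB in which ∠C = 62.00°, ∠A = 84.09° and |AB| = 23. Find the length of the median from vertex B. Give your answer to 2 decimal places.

The third angle is ∠B = 180° − ∠C − ∠A = 33.91°.
Law of sines: |BC| = |AB|·sin A/sin C ≈ 25.911.
Law of sines: |CA| = |AB|·sin B/sin C ≈ 14.533.
Median from B: ½√(2·|AB|² + 2·|BC|² − |CA|²) ≈ 23.396.

m_B ≈ 23.40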